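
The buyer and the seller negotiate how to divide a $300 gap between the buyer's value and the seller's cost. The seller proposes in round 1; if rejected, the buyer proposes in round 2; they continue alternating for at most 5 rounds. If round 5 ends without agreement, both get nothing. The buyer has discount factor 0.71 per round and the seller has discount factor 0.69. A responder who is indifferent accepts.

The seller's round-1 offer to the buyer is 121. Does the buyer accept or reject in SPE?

Round 5 (the seller proposes): the buyer will accept anything ≥ 0, so the seller offers 0 and keeps 300.
Round 4 (the buyer proposes): the seller can get 300 next round, worth 0.69 × 300 = 207 now; the buyer offers that and keeps 93.
Round 3 (the seller proposes): the buyer can get 93 next round, worth 0.71 × 93 = 66.03 now, so the seller offers 66.03, keeping 233.97.
Round 2 (the buyer proposes): the seller can get 233.97 next round, worth 0.69 × 233.97 = 161.4393 now; the buyer offers that and keeps 138.5607.
So by rejecting in round 1, the buyer gets 138.5607 next round, worth 0.71 × 138.5607 = 98.378097 now.
Offer 121 ≥ 98.378097, so the buyer accepts.

Accept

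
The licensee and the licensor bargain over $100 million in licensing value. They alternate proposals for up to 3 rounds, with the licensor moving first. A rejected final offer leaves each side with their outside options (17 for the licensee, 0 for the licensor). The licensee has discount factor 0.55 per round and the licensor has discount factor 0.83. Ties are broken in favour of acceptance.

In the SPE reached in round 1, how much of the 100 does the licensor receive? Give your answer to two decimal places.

82.89

Work backward from the last round.
Round 3 (the licensor proposes): the licensee gets 17 if talks fail, so the licensor offers 17 and keeps 83.
Round 2 (the licensee proposes): the licensor can get 83 next round, worth 0.83 × 83 = 68.89 now, so the licensee offers 68.89, keeping 31.11.
Round 1 (the licensor proposes): the licensee can get 31.11 next round, worth 0.55 × 31.11 = 17.1105 now; the licensor offers that and keeps 82.8895.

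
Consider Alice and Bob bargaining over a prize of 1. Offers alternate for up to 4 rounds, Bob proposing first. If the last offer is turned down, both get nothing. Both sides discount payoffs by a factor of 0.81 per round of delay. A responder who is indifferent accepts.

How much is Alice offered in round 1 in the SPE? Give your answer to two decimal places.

Round 4 (Alice proposes): rejection yields 0 for Bob; Alice offers 0 and keeps 1.
Round 3 (Bob proposes): Alice can get 1 next round, worth 0.81 × 1 = 0.81 now; Bob offers that and keeps 0.19.
Round 2 (Alice proposes): Bob can get 0.19 next round, worth 0.81 × 0.19 = 0.1539 now, so Alice offers 0.1539, keeping 0.8461.
Round 1 (Bob proposes): Alice can get 0.8461 next round, worth 0.81 × 0.8461 = 0.685341 now, so Bob offers 0.685341, keeping 0.314659.

0.69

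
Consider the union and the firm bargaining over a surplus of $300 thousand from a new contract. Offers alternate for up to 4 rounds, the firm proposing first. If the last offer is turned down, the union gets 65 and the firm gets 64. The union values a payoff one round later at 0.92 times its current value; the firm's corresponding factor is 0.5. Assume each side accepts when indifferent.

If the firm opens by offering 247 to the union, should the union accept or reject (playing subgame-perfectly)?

Accept

Round 4 (the union proposes): the firm gets 64 if talks fail, so the union offers 64 and keeps 236.
Round 3 (the firm proposes): the union can get 236 next round, worth 0.92 × 236 = 217.12 now. The firm offers 217.12 and keeps 300 − 217.12 = 82.88.
Round 2 (the union proposes): the firm can get 82.88 next round, worth 0.5 × 82.88 = 41.44 now; the union offers that and keeps 258.56.
So by rejecting in round 1, the union gets 258.56 next round, worth 0.92 × 258.56 = 237.8752 now.
Offer 247 ≥ 237.8752, so the union accepts.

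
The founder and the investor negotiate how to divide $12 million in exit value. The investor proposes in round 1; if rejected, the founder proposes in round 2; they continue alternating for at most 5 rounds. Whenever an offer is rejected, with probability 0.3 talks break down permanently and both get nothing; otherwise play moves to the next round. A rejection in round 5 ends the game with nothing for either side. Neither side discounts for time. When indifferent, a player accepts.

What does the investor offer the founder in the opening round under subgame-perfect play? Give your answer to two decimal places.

3.75

By backward induction:
Round 5 (the investor proposes): the founder will accept anything ≥ 0, so the investor offers 0 and keeps 12.
Round 4 (the founder proposes): rejecting gives the investor an expected 0.7 × 12 = 8.4, so the founder offers 8.4, keeping 3.6.
Round 3 (the investor proposes): rejecting gives the founder an expected 0.7 × 3.6 = 2.52, so the investor offers 2.52, keeping 9.48.
Round 2 (the founder proposes): rejecting gives the investor an expected 0.7 × 9.48 = 6.636, so the founder offers 6.636, keeping 5.364.
Round 1 (the investor proposes): rejecting gives the founder an expected 0.7 × 5.364 = 3.7548, so the investor offers 3.7548, keeping 8.2452.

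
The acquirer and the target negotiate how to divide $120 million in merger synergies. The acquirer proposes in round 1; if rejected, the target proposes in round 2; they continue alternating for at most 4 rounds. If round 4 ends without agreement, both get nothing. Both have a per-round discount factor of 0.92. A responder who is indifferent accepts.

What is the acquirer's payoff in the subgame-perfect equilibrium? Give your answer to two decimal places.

Round 4 (the target proposes): rejection yields 0 for the acquirer; the target offers 0 and keeps 120.
Round 3 (the acquirer proposes): the target can get 120 next round, worth 0.92 × 120 = 110.4 now; the acquirer offers that and keeps 9.6.
Round 2 (the target proposes): the acquirer can get 9.6 next round, worth 0.92 × 9.6 = 8.832 now, so the target offers 8.832, keeping 111.168.
Round 1 (the acquirer proposes): the target can get 111.168 next round, worth 0.92 × 111.168 = 102.27456 now; the acquirer offers that and keeps 17.72544.

17.73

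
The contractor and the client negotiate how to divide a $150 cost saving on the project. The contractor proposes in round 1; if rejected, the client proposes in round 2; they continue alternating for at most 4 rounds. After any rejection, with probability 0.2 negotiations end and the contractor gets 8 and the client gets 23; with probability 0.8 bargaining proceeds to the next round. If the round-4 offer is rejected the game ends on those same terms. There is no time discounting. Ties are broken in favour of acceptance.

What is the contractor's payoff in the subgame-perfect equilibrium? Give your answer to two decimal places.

By backward induction:
Round 4 (the client proposes): the contractor gets 8 if talks fail, so the client offers 8 and keeps 142.
Round 3 (the contractor proposes): rejecting gives the client an expected 0.8 × 142 + 0.2 × 23 = 118.2. The contractor offers 118.2 and keeps 150 − 118.2 = 31.8.
Round 2 (the client proposes): rejecting gives the contractor an expected 0.8 × 31.8 + 0.2 × 8 = 27.04; the client offers that and keeps 122.96.
Round 1 (the contractor proposes): rejecting gives the client an expected 0.8 × 122.96 + 0.2 × 23 = 102.968. The contractor offers 102.968 and keeps 150 − 102.968 = 47.032.

47.03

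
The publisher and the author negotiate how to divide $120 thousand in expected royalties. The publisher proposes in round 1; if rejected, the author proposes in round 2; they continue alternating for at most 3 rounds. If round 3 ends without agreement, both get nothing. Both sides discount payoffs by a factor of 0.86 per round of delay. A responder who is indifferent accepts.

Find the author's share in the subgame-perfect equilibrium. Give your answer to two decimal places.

Round 3 (the publisher proposes): the author will accept anything ≥ 0, so the publisher offers 0 and keeps 120.
Round 2 (the author proposes): the publisher can get 120 next round, worth 0.86 × 120 = 103.2 now; the author offers that and keeps 16.8.
Round 1 (the publisher proposes): the author can get 16.8 next round, worth 0.86 × 16.8 = 14.448 now; the publisher offers that and keeps 105.552.

14.45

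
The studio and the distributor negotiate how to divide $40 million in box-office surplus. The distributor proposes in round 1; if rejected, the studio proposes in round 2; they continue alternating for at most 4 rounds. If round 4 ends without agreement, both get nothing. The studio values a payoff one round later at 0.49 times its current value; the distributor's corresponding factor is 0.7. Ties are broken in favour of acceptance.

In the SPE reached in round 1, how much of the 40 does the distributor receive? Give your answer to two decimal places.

27.40

Round 4 (the studio proposes): the distributor will accept anything ≥ 0, so the studio offers 0 and keeps 40.
Round 3 (the distributor proposes): the studio can get 40 next round, worth 0.49 × 40 = 19.6 now; the distributor offers that and keeps 20.4.
Round 2 (the studio proposes): the distributor can get 20.4 next round, worth 0.7 × 20.4 = 14.28 now; the studio offers that and keeps 25.72.
Round 1 (the distributor proposes): the studio can get 25.72 next round, worth 0.49 × 25.72 = 12.6028 now, so the distributor offers 12.6028, keeping 27.3972.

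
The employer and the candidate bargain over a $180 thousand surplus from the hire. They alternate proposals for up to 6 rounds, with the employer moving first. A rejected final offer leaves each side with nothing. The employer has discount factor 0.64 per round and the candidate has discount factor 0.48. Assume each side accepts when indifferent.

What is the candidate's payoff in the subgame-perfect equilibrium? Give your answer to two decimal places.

Work backward from the last round.
Round 6 (the candidate proposes): the employer will accept anything ≥ 0, so the candidate offers 0 and keeps 180.
Round 5 (the employer proposes): the candidate can get 180 next round, worth 0.48 × 180 = 86.4 now, so the employer offers 86.4, keeping 93.6.
Round 4 (the candidate proposes): the employer can get 93.6 next round, worth 0.64 × 93.6 = 59.904 now. The candidate offers 59.904 and keeps 180 − 59.904 = 120.096.
Round 3 (the employer proposes): the candidate can get 120.096 next round, worth 0.48 × 120.096 = 57.64608 now, so the employer offers 57.64608, keeping 122.35392.
Round 2 (the candidate proposes): the employer can get 122.35392 next round, worth 0.64 × 122.35392 = 78.3065088 now; the candidate offers that and keeps 101.6934912.
Round 1 (the employer proposes): the candidate can get 101.6934912 next round, worth 0.48 × 101.6934912 = 48.812875776 now, so the employer offers 48.812875776, keeping 131.187124224.

48.81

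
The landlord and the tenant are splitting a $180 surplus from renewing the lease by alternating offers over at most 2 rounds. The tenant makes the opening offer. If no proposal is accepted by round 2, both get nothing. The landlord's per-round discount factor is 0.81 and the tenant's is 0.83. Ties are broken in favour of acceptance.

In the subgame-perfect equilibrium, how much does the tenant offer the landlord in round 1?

Work backward from the last round.
Round 2 (the landlord proposes): rejection yields 0 for the tenant; the landlord offers 0 and keeps 180.
Round 1 (the tenant proposes): the landlord can get 180 next round, worth 0.81 × 180 = 145.8 now; the tenant offers that and keeps 34.2.

145.8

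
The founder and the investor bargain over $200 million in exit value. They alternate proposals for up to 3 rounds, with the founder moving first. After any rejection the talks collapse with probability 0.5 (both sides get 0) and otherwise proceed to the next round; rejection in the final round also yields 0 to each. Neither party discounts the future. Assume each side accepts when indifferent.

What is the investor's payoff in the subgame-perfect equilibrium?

50

By backward induction:
Round 3 (the founder proposes): the investor will accept anything ≥ 0, so the founder offers 0 and keeps 200.
Round 2 (the investor proposes): rejecting gives the founder an expected 0.5 × 200 = 100; the investor offers that and keeps 100.
Round 1 (the founder proposes): rejecting gives the investor an expected 0.5 × 100 = 50, so the founder offers 50, keeping 150.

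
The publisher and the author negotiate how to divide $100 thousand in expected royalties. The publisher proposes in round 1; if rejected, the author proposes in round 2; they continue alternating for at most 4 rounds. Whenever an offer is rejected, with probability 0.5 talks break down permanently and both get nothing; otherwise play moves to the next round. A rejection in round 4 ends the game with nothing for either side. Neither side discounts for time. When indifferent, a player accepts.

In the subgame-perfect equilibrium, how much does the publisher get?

By backward induction:
Round 4 (the author proposes): the publisher will accept anything ≥ 0, so the author offers 0 and keeps 100.
Round 3 (the publisher proposes): rejecting gives the author an expected 0.5 × 100 = 50, so the publisher offers 50, keeping 50.
Round 2 (the author proposes): rejecting gives the publisher an expected 0.5 × 50 = 25; the author offers that and keeps 75.
Round 1 (the publisher proposes): rejecting gives the author an expected 0.5 × 75 = 37.5. The publisher offers 37.5 and keeps 100 − 37.5 = 62.5.

62.5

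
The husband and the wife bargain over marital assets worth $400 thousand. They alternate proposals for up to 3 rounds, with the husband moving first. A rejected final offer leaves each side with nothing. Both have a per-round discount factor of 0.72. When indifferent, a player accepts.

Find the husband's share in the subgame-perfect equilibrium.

319.36

Round 3 (the husband proposes): the wife will accept anything ≥ 0, so the husband offers 0 and keeps 400.
Round 2 (the wife proposes): the husband can get 400 next round, worth 0.72 × 400 = 288 now. The wife offers 288 and keeps 400 − 288 = 112.
Round 1 (the husband proposes): the wife can get 112 next round, worth 0.72 × 112 = 80.64 now, so the husband offers 80.64, keeping 319.36.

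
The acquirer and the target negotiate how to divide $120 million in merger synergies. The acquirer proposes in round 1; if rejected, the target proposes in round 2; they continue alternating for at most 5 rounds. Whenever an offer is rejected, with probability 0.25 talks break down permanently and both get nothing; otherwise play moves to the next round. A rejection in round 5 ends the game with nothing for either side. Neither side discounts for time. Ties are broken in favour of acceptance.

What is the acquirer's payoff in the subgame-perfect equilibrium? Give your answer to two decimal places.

84.84

Round 5 (the acquirer proposes): rejection yields 0 for the target; the acquirer offers 0 and keeps 120.
Round 4 (the target proposes): rejecting gives the acquirer an expected 0.75 × 120 = 90, so the target offers 90, keeping 30.
Round 3 (the acquirer proposes): rejecting gives the target an expected 0.75 × 30 = 22.5, so the acquirer offers 22.5, keeping 97.5.
Round 2 (the target proposes): rejecting gives the acquirer an expected 0.75 × 97.5 = 73.125, so the target offers 73.125, keeping 46.875.
Round 1 (the acquirer proposes): rejecting gives the target an expected 0.75 × 46.875 = 35.15625. The acquirer offers 35.15625 and keeps 120 − 35.15625 = 84.84375.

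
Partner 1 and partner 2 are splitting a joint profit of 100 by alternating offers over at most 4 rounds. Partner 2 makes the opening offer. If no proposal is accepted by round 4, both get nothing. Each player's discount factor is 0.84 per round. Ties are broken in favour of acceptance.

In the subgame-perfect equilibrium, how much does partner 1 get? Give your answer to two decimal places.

72.71

Round 4 (partner 1 proposes): partner 2 will accept anything ≥ 0, so partner 1 offers 0 and keeps 100.
Round 3 (partner 2 proposes): partner 1 can get 100 next round, worth 0.84 × 100 = 84 now. Partner 2 offers 84 and keeps 100 − 84 = 16.
Round 2 (partner 1 proposes): partner 2 can get 16 next round, worth 0.84 × 16 = 13.44 now, so partner 1 offers 13.44, keeping 86.56.
Round 1 (partner 2 proposes): partner 1 can get 86.56 next round, worth 0.84 × 86.56 = 72.7104 now. Partner 2 offers 72.7104 and keeps 100 − 72.7104 = 27.2896.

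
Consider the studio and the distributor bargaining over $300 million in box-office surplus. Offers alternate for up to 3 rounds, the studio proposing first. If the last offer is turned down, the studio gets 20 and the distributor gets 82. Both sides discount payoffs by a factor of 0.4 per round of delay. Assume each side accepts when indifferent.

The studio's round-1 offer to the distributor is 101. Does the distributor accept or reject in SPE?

Round 3 (the studio proposes): the distributor gets 82 if talks fail, so the studio offers 82 and keeps 218.
Round 2 (the distributor proposes): the studio can get 218 next round, worth 0.4 × 218 = 87.2 now; the distributor offers that and keeps 212.8.
So by rejecting in round 1, the distributor gets 212.8 next round, worth 0.4 × 212.8 = 85.12 now.
Offer 101 ≥ 85.12, so the distributor accepts.

Accept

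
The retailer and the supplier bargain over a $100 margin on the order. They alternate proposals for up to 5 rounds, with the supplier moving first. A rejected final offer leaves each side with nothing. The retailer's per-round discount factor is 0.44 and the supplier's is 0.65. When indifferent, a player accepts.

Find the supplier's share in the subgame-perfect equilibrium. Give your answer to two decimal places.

Work backward from the last round.
Round 5 (the supplier proposes): the retailer will accept anything ≥ 0, so the supplier offers 0 and keeps 100.
Round 4 (the retailer proposes): the supplier can get 100 next round, worth 0.65 × 100 = 65 now. The retailer offers 65 and keeps 100 − 65 = 35.
Round 3 (the supplier proposes): the retailer can get 35 next round, worth 0.44 × 35 = 15.4 now, so the supplier offers 15.4, keeping 84.6.
Round 2 (the retailer proposes): the supplier can get 84.6 next round, worth 0.65 × 84.6 = 54.99 now; the retailer offers that and keeps 45.01.
Round 1 (the supplier proposes): the retailer can get 45.01 next round, worth 0.44 × 45.01 = 19.8044 now. The supplier offers 19.8044 and keeps 100 − 19.8044 = 80.1956.

80.20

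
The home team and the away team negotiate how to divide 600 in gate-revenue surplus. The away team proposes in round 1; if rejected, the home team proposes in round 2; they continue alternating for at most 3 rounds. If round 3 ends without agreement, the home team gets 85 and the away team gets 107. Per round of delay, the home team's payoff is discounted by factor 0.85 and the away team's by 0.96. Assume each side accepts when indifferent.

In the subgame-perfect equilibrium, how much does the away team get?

Round 3 (the away team proposes): the home team gets 85 if talks fail, so the away team offers 85 and keeps 515.
Round 2 (the home team proposes): the away team can get 515 next round, worth 0.96 × 515 = 494.4 now; the home team offers that and keeps 105.6.
Round 1 (the away team proposes): the home team can get 105.6 next round, worth 0.85 × 105.6 = 89.76 now; the away team offers that and keeps 510.24.

510.24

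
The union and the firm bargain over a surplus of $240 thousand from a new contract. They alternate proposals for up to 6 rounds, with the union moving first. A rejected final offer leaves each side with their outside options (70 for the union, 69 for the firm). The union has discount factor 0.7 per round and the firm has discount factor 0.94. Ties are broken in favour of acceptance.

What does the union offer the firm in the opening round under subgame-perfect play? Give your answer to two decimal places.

181.40

Round 6 (the firm proposes): the union gets 70 if talks fail, so the firm offers 70 and keeps 170.
Round 5 (the union proposes): the firm can get 170 next round, worth 0.94 × 170 = 159.8 now; the union offers that and keeps 80.2.
Round 4 (the firm proposes): the union can get 80.2 next round, worth 0.7 × 80.2 = 56.14 now. The firm offers 56.14 and keeps 240 − 56.14 = 183.86.
Round 3 (the union proposes): the firm can get 183.86 next round, worth 0.94 × 183.86 = 172.8284 now; the union offers that and keeps 67.1716.
Round 2 (the firm proposes): the union can get 67.1716 next round, worth 0.7 × 67.1716 = 47.02012 now; the firm offers that and keeps 192.97988.
Round 1 (the union proposes): the firm can get 192.97988 next round, worth 0.94 × 192.97988 = 181.4010872 now, so the union offers 181.4010872, keeping 58.5989128.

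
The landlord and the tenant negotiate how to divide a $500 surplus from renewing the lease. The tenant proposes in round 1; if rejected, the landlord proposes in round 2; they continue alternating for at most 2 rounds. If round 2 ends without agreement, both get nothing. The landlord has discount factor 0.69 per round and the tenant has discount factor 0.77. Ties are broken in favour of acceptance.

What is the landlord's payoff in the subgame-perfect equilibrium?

345

Round 2 (the landlord proposes): rejection yields 0 for the tenant; the landlord offers 0 and keeps 500.
Round 1 (the tenant proposes): the landlord can get 500 next round, worth 0.69 × 500 = 345 now, so the tenant offers 345, keeping 155.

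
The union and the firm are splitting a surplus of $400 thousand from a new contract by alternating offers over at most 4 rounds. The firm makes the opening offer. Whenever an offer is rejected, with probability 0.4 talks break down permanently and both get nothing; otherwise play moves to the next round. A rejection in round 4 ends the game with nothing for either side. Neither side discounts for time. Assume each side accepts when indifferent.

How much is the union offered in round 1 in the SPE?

182.4

Round 4 (the union proposes): the firm will accept anything ≥ 0, so the union offers 0 and keeps 400.
Round 3 (the firm proposes): rejecting gives the union an expected 0.6 × 400 = 240, so the firm offers 240, keeping 160.
Round 2 (the union proposes): rejecting gives the firm an expected 0.6 × 160 = 96, so the union offers 96, keeping 304.
Round 1 (the firm proposes): rejecting gives the union an expected 0.6 × 304 = 182.4, so the firm offers 182.4, keeping 217.6.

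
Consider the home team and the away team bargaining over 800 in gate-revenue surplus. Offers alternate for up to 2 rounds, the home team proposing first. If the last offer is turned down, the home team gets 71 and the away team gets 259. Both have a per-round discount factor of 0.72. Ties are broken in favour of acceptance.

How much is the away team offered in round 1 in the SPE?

Round 2 (the away team proposes): the home team gets 71 if talks fail, so the away team offers 71 and keeps 729.
Round 1 (the home team proposes): the away team can get 729 next round, worth 0.72 × 729 = 524.88 now; the home team offers that and keeps 275.12.

524.88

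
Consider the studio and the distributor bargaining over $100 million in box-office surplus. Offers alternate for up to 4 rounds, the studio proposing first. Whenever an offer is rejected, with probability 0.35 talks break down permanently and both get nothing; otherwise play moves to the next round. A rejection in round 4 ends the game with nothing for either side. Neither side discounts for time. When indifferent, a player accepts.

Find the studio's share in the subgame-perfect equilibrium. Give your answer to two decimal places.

49.79

By backward induction:
Round 4 (the distributor proposes): rejection yields 0 for the studio; the distributor offers 0 and keeps 100.
Round 3 (the studio proposes): rejecting gives the distributor an expected 0.65 × 100 = 65, so the studio offers 65, keeping 35.
Round 2 (the distributor proposes): rejecting gives the studio an expected 0.65 × 35 = 22.75, so the distributor offers 22.75, keeping 77.25.
Round 1 (the studio proposes): rejecting gives the distributor an expected 0.65 × 77.25 = 50.2125, so the studio offers 50.2125, keeping 49.7875.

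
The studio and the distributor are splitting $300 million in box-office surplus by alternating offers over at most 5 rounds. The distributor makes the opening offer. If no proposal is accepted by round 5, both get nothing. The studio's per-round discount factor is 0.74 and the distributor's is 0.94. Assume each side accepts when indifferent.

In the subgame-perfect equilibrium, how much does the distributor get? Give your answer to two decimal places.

277.41

Round 5 (the distributor proposes): rejection yields 0 for the studio; the distributor offers 0 and keeps 300.
Round 4 (the studio proposes): the distributor can get 300 next round, worth 0.94 × 300 = 282 now; the studio offers that and keeps 18.
Round 3 (the distributor proposes): the studio can get 18 next round, worth 0.74 × 18 = 13.32 now. The distributor offers 13.32 and keeps 300 − 13.32 = 286.68.
Round 2 (the studio proposes): the distributor can get 286.68 next round, worth 0.94 × 286.68 = 269.4792 now; the studio offers that and keeps 30.5208.
Round 1 (the distributor proposes): the studio can get 30.5208 next round, worth 0.74 × 30.5208 = 22.585392 now; the distributor offers that and keeps 277.414608.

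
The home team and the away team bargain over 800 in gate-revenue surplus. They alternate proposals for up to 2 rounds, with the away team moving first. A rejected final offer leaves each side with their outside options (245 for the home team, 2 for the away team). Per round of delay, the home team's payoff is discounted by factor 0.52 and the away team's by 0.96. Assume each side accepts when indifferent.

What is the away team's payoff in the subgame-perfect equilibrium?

Round 2 (the home team proposes): the away team gets 2 if talks fail, so the home team offers 2 and keeps 798.
Round 1 (the away team proposes): the home team can get 798 next round, worth 0.52 × 798 = 414.96 now; the away team offers that and keeps 385.04.

385.04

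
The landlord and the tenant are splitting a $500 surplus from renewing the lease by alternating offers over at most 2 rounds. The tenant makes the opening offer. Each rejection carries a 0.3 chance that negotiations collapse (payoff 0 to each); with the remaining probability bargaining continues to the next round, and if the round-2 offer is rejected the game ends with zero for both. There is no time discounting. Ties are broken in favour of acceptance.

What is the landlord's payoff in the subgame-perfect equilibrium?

350

Round 2 (the landlord proposes): rejection yields 0 for the tenant; the landlord offers 0 and keeps 500.
Round 1 (the tenant proposes): rejecting gives the landlord an expected 0.7 × 500 = 350. The tenant offers 350 and keeps 500 − 350 = 150.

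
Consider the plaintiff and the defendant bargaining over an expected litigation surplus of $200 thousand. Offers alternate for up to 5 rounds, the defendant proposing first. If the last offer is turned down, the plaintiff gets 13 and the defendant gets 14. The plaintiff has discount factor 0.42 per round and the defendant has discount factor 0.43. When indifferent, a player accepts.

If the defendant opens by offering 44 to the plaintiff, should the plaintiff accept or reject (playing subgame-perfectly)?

Reject

Round 5 (the defendant proposes): the plaintiff gets 13 if talks fail, so the defendant offers 13 and keeps 187.
Round 4 (the plaintiff proposes): the defendant can get 187 next round, worth 0.43 × 187 = 80.41 now. The plaintiff offers 80.41 and keeps 200 − 80.41 = 119.59.
Round 3 (the defendant proposes): the plaintiff can get 119.59 next round, worth 0.42 × 119.59 = 50.2278 now, so the defendant offers 50.2278, keeping 149.7722.
Round 2 (the plaintiff proposes): the defendant can get 149.7722 next round, worth 0.43 × 149.7722 = 64.402046 now, so the plaintiff offers 64.402046, keeping 135.597954.
So by rejecting in round 1, the plaintiff gets 135.597954 next round, worth 0.42 × 135.597954 = 56.95114068 now.
Offer 44 < 56.95114068, so the plaintiff rejects.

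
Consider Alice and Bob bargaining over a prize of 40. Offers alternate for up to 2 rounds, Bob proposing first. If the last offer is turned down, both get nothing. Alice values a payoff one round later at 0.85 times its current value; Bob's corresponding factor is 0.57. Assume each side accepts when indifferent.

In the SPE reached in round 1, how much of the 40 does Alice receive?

34

Round 2 (Alice proposes): rejection yields 0 for Bob; Alice offers 0 and keeps 40.
Round 1 (Bob proposes): Alice can get 40 next round, worth 0.85 × 40 = 34 now; Bob offers that and keeps 6.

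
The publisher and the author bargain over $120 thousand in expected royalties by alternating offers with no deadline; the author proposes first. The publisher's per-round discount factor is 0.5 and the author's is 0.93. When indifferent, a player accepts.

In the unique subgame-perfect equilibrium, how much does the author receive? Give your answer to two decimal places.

112.15

In a stationary SPE each proposer offers the other exactly their discounted continuation value.
If the author keeps x when proposing and the publisher keeps y when proposing, then x = 120 − 0.5y and y = 120 − 0.93x.
Solving: x = 120(1 − 0.5) / (1 − 0.93·0.5) = 60 / 0.535 ≈ 112.1495.
The publisher gets 120 − 112.1495 ≈ 7.8505.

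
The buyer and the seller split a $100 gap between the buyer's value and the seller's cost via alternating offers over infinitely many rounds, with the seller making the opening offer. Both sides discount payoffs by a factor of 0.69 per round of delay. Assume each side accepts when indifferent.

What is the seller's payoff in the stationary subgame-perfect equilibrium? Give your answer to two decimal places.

59.17

Let x be the seller's share when the seller proposes and y be the buyer's share when the buyer proposes.
The buyer accepts iff offered ≥ 0.69·y, so x = 100 − 0.69y. Symmetrically y = 100 − 0.69x.
Substituting: x = 100 − 0.69(100 − 0.69x), giving x(1 − 0.69·0.69) = 100(1 − 0.69).
So x = 100 × 0.31 / 0.5239 ≈ 59.1716, and the buyer receives 100 − x ≈ 40.8284.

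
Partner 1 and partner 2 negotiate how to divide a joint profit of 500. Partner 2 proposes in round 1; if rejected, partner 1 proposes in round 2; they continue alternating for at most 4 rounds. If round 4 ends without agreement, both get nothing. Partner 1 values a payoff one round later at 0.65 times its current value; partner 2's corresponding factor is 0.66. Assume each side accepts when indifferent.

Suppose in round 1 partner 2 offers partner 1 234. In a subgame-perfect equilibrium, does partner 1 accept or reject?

Round 4 (partner 1 proposes): partner 2 will accept anything ≥ 0, so partner 1 offers 0 and keeps 500.
Round 3 (partner 2 proposes): partner 1 can get 500 next round, worth 0.65 × 500 = 325 now; partner 2 offers that and keeps 175.
Round 2 (partner 1 proposes): partner 2 can get 175 next round, worth 0.66 × 175 = 115.5 now. Partner 1 offers 115.5 and keeps 500 − 115.5 = 384.5.
So by rejecting in round 1, partner 1 gets 384.5 next round, worth 0.65 × 384.5 = 249.925 now.
Offer 234 < 249.925, so partner 1 rejects.

Reject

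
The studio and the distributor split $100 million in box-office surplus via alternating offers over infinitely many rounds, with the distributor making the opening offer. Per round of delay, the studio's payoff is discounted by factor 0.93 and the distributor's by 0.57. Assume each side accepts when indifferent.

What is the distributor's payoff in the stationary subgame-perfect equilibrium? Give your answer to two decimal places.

When the distributor proposes, the studio accepts any offer worth at least 0.93 times what the studio would get by proposing next round; and vice versa.
This gives x = 100 − 0.93y and y = 100 − 0.57x, where x and y are each side's share when it proposes.
Hence (1 − 0.93·0.57)x = 100(1 − 0.93), i.e. 0.4699·x = 7.
x ≈ 14.8968; the studio's share is 100 − x ≈ 85.1032.

14.90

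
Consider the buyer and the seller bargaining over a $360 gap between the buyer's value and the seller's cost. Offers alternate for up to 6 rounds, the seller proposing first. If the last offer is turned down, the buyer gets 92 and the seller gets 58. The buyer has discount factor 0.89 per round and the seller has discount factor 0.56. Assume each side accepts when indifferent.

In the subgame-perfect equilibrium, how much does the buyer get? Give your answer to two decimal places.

278.00

Round 6 (the buyer proposes): the seller gets 58 if talks fail, so the buyer offers 58 and keeps 302.
Round 5 (the seller proposes): the buyer can get 302 next round, worth 0.89 × 302 = 268.78 now; the seller offers that and keeps 91.22.
Round 4 (the buyer proposes): the seller can get 91.22 next round, worth 0.56 × 91.22 = 51.0832 now; the buyer offers that and keeps 308.9168.
Round 3 (the seller proposes): the buyer can get 308.9168 next round, worth 0.89 × 308.9168 = 274.935952 now. The seller offers 274.935952 and keeps 360 − 274.935952 = 85.064048.
Round 2 (the buyer proposes): the seller can get 85.064048 next round, worth 0.56 × 85.064048 = 47.63586688 now, so the buyer offers 47.63586688, keeping 312.36413312.
Round 1 (the seller proposes): the buyer can get 312.36413312 next round, worth 0.89 × 312.36413312 = 278.0040784768 now, so the seller offers 278.0040784768, keeping 81.9959215232.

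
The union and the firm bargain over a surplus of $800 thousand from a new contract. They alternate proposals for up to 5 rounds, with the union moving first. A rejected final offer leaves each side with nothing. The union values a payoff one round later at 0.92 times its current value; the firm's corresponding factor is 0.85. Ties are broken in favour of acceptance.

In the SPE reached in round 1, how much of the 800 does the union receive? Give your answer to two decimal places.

703.06

Round 5 (the union proposes): the firm will accept anything ≥ 0, so the union offers 0 and keeps 800.
Round 4 (the firm proposes): the union can get 800 next round, worth 0.92 × 800 = 736 now; the firm offers that and keeps 64.
Round 3 (the union proposes): the firm can get 64 next round, worth 0.85 × 64 = 54.4 now; the union offers that and keeps 745.6.
Round 2 (the firm proposes): the union can get 745.6 next round, worth 0.92 × 745.6 = 685.952 now, so the firm offers 685.952, keeping 114.048.
Round 1 (the union proposes): the firm can get 114.048 next round, worth 0.85 × 114.048 = 96.9408 now; the union offers that and keeps 703.0592.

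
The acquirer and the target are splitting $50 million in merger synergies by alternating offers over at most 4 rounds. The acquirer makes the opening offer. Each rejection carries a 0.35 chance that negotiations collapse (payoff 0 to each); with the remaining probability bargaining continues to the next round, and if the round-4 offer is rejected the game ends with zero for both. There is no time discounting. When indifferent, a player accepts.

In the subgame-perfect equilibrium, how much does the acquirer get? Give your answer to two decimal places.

Round 4 (the target proposes): the acquirer will accept anything ≥ 0, so the target offers 0 and keeps 50.
Round 3 (the acquirer proposes): rejecting gives the target an expected 0.65 × 50 = 32.5, so the acquirer offers 32.5, keeping 17.5.
Round 2 (the target proposes): rejecting gives the acquirer an expected 0.65 × 17.5 = 11.375; the target offers that and keeps 38.625.
Round 1 (the acquirer proposes): rejecting gives the target an expected 0.65 × 38.625 = 25.10625; the acquirer offers that and keeps 24.89375.

24.89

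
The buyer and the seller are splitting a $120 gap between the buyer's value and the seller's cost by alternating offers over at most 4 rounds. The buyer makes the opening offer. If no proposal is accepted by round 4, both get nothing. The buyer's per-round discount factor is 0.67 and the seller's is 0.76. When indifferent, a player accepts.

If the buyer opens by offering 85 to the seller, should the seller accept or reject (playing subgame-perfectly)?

Round 4 (the seller proposes): the buyer will accept anything ≥ 0, so the seller offers 0 and keeps 120.
Round 3 (the buyer proposes): the seller can get 120 next round, worth 0.76 × 120 = 91.2 now; the buyer offers that and keeps 28.8.
Round 2 (the seller proposes): the buyer can get 28.8 next round, worth 0.67 × 28.8 = 19.296 now; the seller offers that and keeps 100.704.
So by rejecting in round 1, the seller gets 100.704 next round, worth 0.76 × 100.704 = 76.53504 now.
Offer 85 ≥ 76.53504, so the seller accepts.

Accept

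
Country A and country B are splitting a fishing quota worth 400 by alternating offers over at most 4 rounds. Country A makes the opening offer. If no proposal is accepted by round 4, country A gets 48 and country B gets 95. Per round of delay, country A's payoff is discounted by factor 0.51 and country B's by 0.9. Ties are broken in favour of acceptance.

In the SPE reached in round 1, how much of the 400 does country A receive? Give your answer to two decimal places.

Round 4 (country B proposes): country A gets 48 if talks fail, so country B offers 48 and keeps 352.
Round 3 (country A proposes): country B can get 352 next round, worth 0.9 × 352 = 316.8 now; country A offers that and keeps 83.2.
Round 2 (country B proposes): country A can get 83.2 next round, worth 0.51 × 83.2 = 42.432 now. Country B offers 42.432 and keeps 400 − 42.432 = 357.568.
Round 1 (country A proposes): country B can get 357.568 next round, worth 0.9 × 357.568 = 321.8112 now, so country A offers 321.8112, keeping 78.1888.

78.19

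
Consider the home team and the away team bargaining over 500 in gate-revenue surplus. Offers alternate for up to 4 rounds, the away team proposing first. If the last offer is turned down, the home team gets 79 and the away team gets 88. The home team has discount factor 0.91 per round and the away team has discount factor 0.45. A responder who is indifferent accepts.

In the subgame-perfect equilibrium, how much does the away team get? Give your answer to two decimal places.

96.22

By backward induction:
Round 4 (the home team proposes): the away team gets 88 if talks fail, so the home team offers 88 and keeps 412.
Round 3 (the away team proposes): the home team can get 412 next round, worth 0.91 × 412 = 374.92 now; the away team offers that and keeps 125.08.
Round 2 (the home team proposes): the away team can get 125.08 next round, worth 0.45 × 125.08 = 56.286 now; the home team offers that and keeps 443.714.
Round 1 (the away team proposes): the home team can get 443.714 next round, worth 0.91 × 443.714 = 403.77974 now, so the away team offers 403.77974, keeping 96.22026.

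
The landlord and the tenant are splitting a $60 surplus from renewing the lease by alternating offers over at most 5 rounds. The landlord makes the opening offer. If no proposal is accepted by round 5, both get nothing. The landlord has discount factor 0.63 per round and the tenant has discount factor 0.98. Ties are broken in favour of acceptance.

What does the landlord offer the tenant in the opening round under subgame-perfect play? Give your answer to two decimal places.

Round 5 (the landlord proposes): the tenant will accept anything ≥ 0, so the landlord offers 0 and keeps 60.
Round 4 (the tenant proposes): the landlord can get 60 next round, worth 0.63 × 60 = 37.8 now, so the tenant offers 37.8, keeping 22.2.
Round 3 (the landlord proposes): the tenant can get 22.2 next round, worth 0.98 × 22.2 = 21.756 now; the landlord offers that and keeps 38.244.
Round 2 (the tenant proposes): the landlord can get 38.244 next round, worth 0.63 × 38.244 = 24.09372 now; the tenant offers that and keeps 35.90628.
Round 1 (the landlord proposes): the tenant can get 35.90628 next round, worth 0.98 × 35.90628 = 35.1881544 now; the landlord offers that and keeps 24.8118456.

35.19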